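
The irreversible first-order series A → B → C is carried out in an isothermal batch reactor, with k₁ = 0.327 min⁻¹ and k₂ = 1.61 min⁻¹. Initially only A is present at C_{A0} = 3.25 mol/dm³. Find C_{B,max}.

For a first-order series the maximum intermediate yield is C_{B,max}/C_{A0} = (k₁/k₂)^[k₂/(k₂−k₁)].
= (0.327/1.61)^(1.61/(1.61−0.327)) = (0.2031)^(1.255) = 0.1353.
C_{B,max} = 0.1353×3.25 = 0.440 mol/dm³.

0.440 mol/dm³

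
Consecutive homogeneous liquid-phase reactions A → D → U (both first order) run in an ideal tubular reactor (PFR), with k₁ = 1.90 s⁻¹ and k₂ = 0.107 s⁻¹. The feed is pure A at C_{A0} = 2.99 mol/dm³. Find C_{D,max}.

At the optimum, C_{D,max}/C_{A0} = (k₁/k₂)^[k₂/(k₂−k₁)].
= (1.90/0.107)^(0.107/(0.107−1.90)) = (17.76)^(-0.05968) = 0.8423.
C_{D,max} = 0.8423×2.99 = 2.52 mol/dm³.

2.52 mol/dm³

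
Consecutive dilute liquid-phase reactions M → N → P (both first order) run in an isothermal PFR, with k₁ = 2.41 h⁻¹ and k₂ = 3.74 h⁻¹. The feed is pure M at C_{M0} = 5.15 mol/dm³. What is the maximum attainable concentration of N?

1.50 mol/dm³

At the optimum, C_{N,max}/C_{M0} = (k₁/k₂)^[k₂/(k₂−k₁)].
= (2.41/3.74)^(3.74/(3.74−2.41)) = (0.6444)^(2.812) = 0.2906.
C_{N,max} = 0.2906×5.15 = 1.50 mol/dm³.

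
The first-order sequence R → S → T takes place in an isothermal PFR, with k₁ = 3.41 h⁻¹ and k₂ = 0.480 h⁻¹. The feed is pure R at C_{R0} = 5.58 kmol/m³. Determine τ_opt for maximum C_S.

0.669 h

The intermediate peaks when r₁ = r₂, i.e. k₁e^(−k₁τ) = k₂e^(−k₂τ), giving τ_opt = ln(k₂/k₁)/(k₂−k₁).
= ln(0.480/3.41)/(0.480−3.41) = ln(0.1408)/-2.930 = -1.961/-2.930 = 0.669 h.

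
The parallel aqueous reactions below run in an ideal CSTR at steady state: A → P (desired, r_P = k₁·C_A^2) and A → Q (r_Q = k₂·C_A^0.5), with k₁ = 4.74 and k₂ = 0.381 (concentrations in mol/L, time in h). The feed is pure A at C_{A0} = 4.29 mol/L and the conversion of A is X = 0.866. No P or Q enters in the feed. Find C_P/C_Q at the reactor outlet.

Exit C_A = C_{A0}(1−X) = 4.29×0.134 = 0.5749 mol/L.
In a CSTR the entire volume is at exit conditions, so r_P = 4.74×0.5749^2 = 1.566 and r_Q = 0.381×0.5749^0.5 = 0.2889.
Overall selectivity = C_P/C_Q = r_Pτ/(r_Qτ) = r_P/r_Q = 5.42.

5.42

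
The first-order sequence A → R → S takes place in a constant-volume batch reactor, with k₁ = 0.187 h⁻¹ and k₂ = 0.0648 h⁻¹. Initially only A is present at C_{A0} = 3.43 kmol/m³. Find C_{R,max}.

For a first-order series the maximum intermediate yield is C_{R,max}/C_{A0} = (k₁/k₂)^[k₂/(k₂−k₁)].
= (0.187/0.0648)^(0.0648/(0.0648−0.187)) = (2.886)^(-0.5303) = 0.5701.
C_{R,max} = 0.5701×3.43 = 1.96 kmol/m³.

1.96 kmol/m³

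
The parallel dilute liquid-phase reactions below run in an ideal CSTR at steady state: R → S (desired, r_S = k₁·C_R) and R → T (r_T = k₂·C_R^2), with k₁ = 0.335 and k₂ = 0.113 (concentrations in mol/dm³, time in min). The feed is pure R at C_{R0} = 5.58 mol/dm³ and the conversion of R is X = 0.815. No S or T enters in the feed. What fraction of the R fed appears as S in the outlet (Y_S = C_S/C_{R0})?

0.605

Exit C_R = C_{R0}(1−X) = 5.58×0.185 = 1.032 mol/dm³.
In a CSTR the entire volume is at exit conditions, so r_S = 0.335×1.032 = 0.3458 and r_T = 0.113×1.032^2 = 0.1204.
Fraction of consumed R going to S: r_S/(r_S+r_T) = 0.7417.
C_S = 0.7417·C_{R0}·X = 0.7417×5.58×0.815 = 3.37 mol/dm³; Y_S = C_S/C_{R0} = 0.605.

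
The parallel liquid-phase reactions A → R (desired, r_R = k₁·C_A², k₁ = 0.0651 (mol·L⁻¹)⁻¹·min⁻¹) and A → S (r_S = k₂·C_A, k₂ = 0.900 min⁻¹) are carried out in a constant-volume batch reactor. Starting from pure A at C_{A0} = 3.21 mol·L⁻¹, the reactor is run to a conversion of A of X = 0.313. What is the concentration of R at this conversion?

C_A = C_{A0}(1−X) = 2.205 mol·L⁻¹.
Along a PFR/batch, dC_S/dC_A = −r_S/(r_R+r_S) = −k₂/(k₂+k₁·C_A).
Integrating from C_{A0} to C_A: C_S = (0.900/0.0651)·ln[(0.900+0.0651·3.21)/(0.900+0.0651·2.21)] = 13.82·ln(1.109/1.044) = 0.8404 mol·L⁻¹.
Then C_R = (C_{A0}−C_A) − C_S = 1.005 − 0.8404 = 0.1643 mol·L⁻¹.

0.164 mol·L⁻¹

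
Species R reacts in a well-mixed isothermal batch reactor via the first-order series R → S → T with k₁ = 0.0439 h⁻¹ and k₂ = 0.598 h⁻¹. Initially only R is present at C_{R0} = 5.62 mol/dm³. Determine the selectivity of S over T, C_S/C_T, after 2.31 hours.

For first-order series with pure R initially, C_S(t) = k₁C_{R0}/(k₂−k₁)·(e^(−k₁t) − e^(−k₂t)).
e^(−k₁t) = e^(−0.0439×2.31) = e^(−0.1014) = 0.9036; e^(−k₂t) = e^(−1.381) = 0.2512.
C_S = 0.0439×5.62/(0.598−0.0439) × (0.9036−0.2512) = 0.4453×0.6523 = 0.2905 mol/dm³.
C_R = C_{R0}e^(−k₁t) = 5.078 mol/dm³, so C_T = C_{R0}−C_R−C_S = 0.2515 mol/dm³; C_S/C_T = 1.15.

1.15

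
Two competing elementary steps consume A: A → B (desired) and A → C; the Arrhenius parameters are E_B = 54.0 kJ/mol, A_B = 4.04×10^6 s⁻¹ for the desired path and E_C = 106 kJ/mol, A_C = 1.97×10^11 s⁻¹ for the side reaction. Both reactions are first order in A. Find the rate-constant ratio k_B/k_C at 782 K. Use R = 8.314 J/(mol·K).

Since both paths have the same order in A, the concentration cancels and S_{B/C} = k_B/k_C = (A_B/A_C)·exp[(E_C−E_B)/(RT)].
(E_C−E_B)/(RT) = (106−54.0)×10³/(8.314×782) = 52000/6502 = 7.998.
k_B/k_C = (4.04×10^6/1.97×10^11)·exp(7.998) = 2.051×10^-5 × 2975 = 0.0610.

0.0610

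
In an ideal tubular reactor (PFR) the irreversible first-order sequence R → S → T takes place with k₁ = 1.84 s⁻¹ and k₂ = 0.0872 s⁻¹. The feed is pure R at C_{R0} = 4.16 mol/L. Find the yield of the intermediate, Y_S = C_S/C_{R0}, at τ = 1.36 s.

Solving the coupled first-order balances gives C_S(τ) = [k₁/(k₂−k₁)]·C_{R0}·(e^(−k₁τ) − e^(−k₂τ)).
e^(−k₁τ) = e^(−1.84×1.36) = e^(−2.502) = 0.08189; e^(−k₂τ) = e^(−0.1186) = 0.8882.
C_S = 1.84×4.16/(0.0872−1.84) × (0.08189−0.8882) = (-4.367)×(-0.8063) = 3.521 mol/L.
Y_S = C_S/C_{R0} = 3.521/4.16 = 0.846.

0.846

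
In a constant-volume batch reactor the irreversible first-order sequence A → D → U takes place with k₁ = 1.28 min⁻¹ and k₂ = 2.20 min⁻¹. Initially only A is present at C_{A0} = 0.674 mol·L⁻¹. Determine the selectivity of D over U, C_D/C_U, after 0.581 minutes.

1.09

The intermediate concentration in a first-order A→B→C sequence is C_D = k₁C_{A0}(e^(−k₁t) − e^(−k₂t))/(k₂−k₁).
e^(−k₁t) = e^(−1.28×0.581) = e^(−0.7437) = 0.4754; e^(−k₂t) = e^(−1.278) = 0.2785.
C_D = 1.28×0.674/(2.20−1.28) × (0.4754−0.2785) = 0.9377×0.1968 = 0.1846 mol·L⁻¹.
C_A = C_{A0}e^(−k₁t) = 0.3204 mol·L⁻¹, so C_U = C_{A0}−C_A−C_D = 0.1690 mol·L⁻¹; C_D/C_U = 1.09.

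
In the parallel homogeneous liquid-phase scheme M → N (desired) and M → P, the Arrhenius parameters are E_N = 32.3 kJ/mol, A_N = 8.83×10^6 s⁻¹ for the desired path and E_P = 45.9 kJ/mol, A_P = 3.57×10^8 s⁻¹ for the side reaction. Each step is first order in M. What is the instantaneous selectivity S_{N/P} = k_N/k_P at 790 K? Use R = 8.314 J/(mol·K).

k_N/k_P = (A_N/A_P)·exp[−(E_N−E_P)/(RT)] = (A_N/A_P)·exp[(E_P−E_N)/(RT)].
(E_P−E_N)/(RT) = (45.9−32.3)×10³/(8.314×790) = 13600/6568 = 2.071.
k_N/k_P = (8.83×10^6/3.57×10^8)·exp(2.071) = 0.02473 × 7.930 = 0.196.
Since E_N < E_P, lowering the temperature improves selectivity toward N.

0.196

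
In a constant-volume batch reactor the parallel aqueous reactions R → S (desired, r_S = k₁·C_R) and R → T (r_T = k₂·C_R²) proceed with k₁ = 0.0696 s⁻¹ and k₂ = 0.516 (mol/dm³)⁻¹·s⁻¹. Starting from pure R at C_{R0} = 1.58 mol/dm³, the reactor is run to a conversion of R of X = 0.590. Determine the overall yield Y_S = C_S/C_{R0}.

0.0670

C_R = C_{R0}(1−X) = 0.6478 mol/dm³.
Along a PFR/batch, dC_S/dC_R = −r_S/(r_S+r_T) = −k₁/(k₁+k₂·C_R).
Integrating from C_{R0} to C_R: C_S = (0.0696/0.516)·ln[(0.0696+0.516·1.58)/(0.0696+0.516·0.648)] = 0.1349·ln(0.8849/0.4039) = 0.1058 mol/dm³.
Y_S = C_S/C_{R0} = 0.1058/1.58 = 0.0670.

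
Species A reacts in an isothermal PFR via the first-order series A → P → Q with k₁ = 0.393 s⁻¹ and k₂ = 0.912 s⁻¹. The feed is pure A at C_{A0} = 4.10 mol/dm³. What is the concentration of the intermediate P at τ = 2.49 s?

Solving the coupled first-order balances gives C_P(τ) = [k₁/(k₂−k₁)]·C_{A0}·(e^(−k₁τ) − e^(−k₂τ)).
e^(−k₁τ) = e^(−0.393×2.49) = e^(−0.9786) = 0.3758; e^(−k₂τ) = e^(−2.271) = 0.1032.
C_P = 0.393×4.10/(0.912−0.393) × (0.3758−0.1032) = 3.105×0.2726 = 0.8464 mol/dm³.

0.846 mol/dm³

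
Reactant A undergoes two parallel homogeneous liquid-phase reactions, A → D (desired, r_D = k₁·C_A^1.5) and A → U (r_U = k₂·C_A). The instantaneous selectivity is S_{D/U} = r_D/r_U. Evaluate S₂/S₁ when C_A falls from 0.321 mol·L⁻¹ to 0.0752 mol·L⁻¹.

S_{D/U} = (k₁/k₂)·C_A^0.5, so S₂/S₁ = (C_{A,2}/C_{A,1})^0.5.
= (0.0752/0.321)^0.5 = (0.2343)^0.5 = 0.484.
Selectivity toward D falls as C_A falls — high-concentration operation is favoured.

0.484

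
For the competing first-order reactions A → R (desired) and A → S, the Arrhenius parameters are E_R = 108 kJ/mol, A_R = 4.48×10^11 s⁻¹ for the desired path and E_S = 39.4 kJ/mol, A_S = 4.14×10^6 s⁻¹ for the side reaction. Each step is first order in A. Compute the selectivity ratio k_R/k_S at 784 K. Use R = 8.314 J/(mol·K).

2.91

Since both paths have the same order in A, the concentration cancels and S_{R/S} = k_R/k_S = (A_R/A_S)·exp[(E_S−E_R)/(RT)].
(E_S−E_R)/(RT) = (39.4−108)×10³/(8.314×784) = -68600/6518 = -10.52.
k_R/k_S = (4.48×10^11/4.14×10^6)·exp(-10.52) = 1.082×10^5 × 2.687×10^-5 = 2.91.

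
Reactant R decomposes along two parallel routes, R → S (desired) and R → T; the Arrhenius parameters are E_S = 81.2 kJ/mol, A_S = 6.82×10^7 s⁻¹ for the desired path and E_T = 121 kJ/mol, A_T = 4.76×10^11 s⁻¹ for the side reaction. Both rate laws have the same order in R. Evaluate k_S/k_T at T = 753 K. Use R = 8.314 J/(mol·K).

With equal orders, S_{S/T} = k_S/k_T = (A_S/A_T)·exp[(E_T−E_S)/(RT)].
(E_T−E_S)/(RT) = (121−81.2)×10³/(8.314×753) = 39800/6260 = 6.357.
k_S/k_T = (6.82×10^7/4.76×10^11)·exp(6.357) = 1.433×10^-4 × 576.7 = 0.0826.

0.0826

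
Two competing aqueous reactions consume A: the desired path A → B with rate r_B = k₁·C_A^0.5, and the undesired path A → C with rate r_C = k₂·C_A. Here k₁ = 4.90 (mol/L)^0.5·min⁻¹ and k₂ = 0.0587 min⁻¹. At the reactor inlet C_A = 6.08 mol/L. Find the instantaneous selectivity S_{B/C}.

33.9

S_{B/C} = r_B/r_C = (k₁·C_A^0.5)/(k₂·C_A) = (k₁/k₂)·C_A^-0.5.
= (4.90×6.080^0.5) / (0.0587×6.080) = 12.08/0.3569 = 33.9.
The undesired path is higher order in A, so low C_A (CSTR or dilute feed) favours B.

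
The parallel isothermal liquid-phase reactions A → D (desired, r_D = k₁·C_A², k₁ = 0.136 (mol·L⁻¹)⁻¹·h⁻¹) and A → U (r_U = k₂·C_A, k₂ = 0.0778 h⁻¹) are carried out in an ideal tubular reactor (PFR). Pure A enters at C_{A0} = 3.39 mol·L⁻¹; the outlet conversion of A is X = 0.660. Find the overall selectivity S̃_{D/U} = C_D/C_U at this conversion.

3.70

C_A = C_{A0}(1−X) = 1.153 mol·L⁻¹.
Along a PFR/batch, dC_U/dC_A = −r_U/(r_D+r_U) = −k₂/(k₂+k₁·C_A).
Integrating from C_{A0} to C_A: C_U = (0.0778/0.136)·ln[(0.0778+0.136·3.39)/(0.0778+0.136·1.15)] = 0.5721·ln(0.5388/0.2346) = 0.4758 mol·L⁻¹.
Then C_D = (C_{A0}−C_A) − C_U = 2.237 − 0.4758 = 1.762 mol·L⁻¹.
S̃_{D/U} = C_D/C_U = 1.762/0.4758 = 3.70.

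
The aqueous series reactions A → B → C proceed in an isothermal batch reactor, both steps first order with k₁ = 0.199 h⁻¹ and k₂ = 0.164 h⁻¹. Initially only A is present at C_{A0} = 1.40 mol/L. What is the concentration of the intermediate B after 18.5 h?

0.183 mol/L

For first-order series with pure A initially, C_B(t) = k₁C_{A0}/(k₂−k₁)·(e^(−k₁t) − e^(−k₂t)).
e^(−k₁t) = e^(−0.199×18.5) = e^(−3.682) = 0.02519; e^(−k₂t) = e^(−3.034) = 0.04812.
C_B = 0.199×1.40/(0.164−0.199) × (0.02519−0.04812) = (-7.960)×(-0.02294) = 0.1826 mol/L.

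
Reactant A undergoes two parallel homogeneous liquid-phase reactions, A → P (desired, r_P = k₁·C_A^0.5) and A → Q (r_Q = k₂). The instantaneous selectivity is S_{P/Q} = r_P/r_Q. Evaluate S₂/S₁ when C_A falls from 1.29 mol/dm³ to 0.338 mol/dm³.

0.512

S_{P/Q} = (k₁/k₂)·C_A^0.5, so S₂/S₁ = (C_{A,2}/C_{A,1})^0.5.
= (0.338/1.29)^0.5 = (0.2620)^0.5 = 0.512.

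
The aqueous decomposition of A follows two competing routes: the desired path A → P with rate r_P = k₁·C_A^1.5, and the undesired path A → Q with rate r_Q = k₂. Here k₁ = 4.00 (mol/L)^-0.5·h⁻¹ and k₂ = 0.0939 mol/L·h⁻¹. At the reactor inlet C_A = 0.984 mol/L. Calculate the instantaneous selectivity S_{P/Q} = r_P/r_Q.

S_{P/Q} = r_P/r_Q = (k₁·C_A^1.5)/(k₂) = (k₁/k₂)·C_A^1.5.
= (4.00×0.9840^1.5) / (0.0939) = 3.904/0.09390 = 41.6.
Since the desired path is higher order in A, keeping C_A high (PFR or concentrated feed) favours P.

41.6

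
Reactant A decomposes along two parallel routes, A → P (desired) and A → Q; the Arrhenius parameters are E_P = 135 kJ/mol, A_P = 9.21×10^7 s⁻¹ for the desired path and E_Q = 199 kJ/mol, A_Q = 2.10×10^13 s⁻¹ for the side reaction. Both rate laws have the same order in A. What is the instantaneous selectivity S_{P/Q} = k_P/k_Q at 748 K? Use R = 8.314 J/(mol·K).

0.129

k_P/k_Q = (A_P/A_Q)·exp[−(E_P−E_Q)/(RT)] = (A_P/A_Q)·exp[(E_Q−E_P)/(RT)].
(E_Q−E_P)/(RT) = (199−135)×10³/(8.314×748) = 64000/6219 = 10.29.
k_P/k_Q = (9.21×10^7/2.10×10^13)·exp(10.29) = 4.386×10^-6 × 29474 = 0.129.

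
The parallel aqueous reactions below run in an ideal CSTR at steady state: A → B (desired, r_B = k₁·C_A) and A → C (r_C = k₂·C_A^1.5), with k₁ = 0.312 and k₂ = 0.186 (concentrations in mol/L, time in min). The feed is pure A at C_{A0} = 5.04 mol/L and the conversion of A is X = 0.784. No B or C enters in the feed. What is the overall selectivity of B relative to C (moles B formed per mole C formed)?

1.61

Exit C_A = C_{A0}(1−X) = 5.04×0.216 = 1.089 mol/L.
A CSTR operates uniformly at the exit composition, giving r_B = 0.3397 and r_C = 0.2113 (each k·C_A^n at C_A = 1.089).
Overall selectivity = C_B/C_C = r_Bτ/(r_Cτ) = r_B/r_C = 1.61.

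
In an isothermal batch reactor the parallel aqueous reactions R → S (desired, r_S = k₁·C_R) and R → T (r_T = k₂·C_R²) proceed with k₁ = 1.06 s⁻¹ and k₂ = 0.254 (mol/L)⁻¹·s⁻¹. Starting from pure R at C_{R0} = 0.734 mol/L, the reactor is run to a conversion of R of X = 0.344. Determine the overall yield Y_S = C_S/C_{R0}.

C_R = C_{R0}(1−X) = 0.4815 mol/L.
Along a PFR/batch, dC_S/dC_R = −r_S/(r_S+r_T) = −k₁/(k₁+k₂·C_R).
Integrating from C_{R0} to C_R: C_S = (1.06/0.254)·ln[(1.06+0.254·0.734)/(1.06+0.254·0.482)] = 4.173·ln(1.246/1.182) = 0.2205 mol/L.
Y_S = C_S/C_{R0} = 0.2205/0.734 = 0.300.

0.300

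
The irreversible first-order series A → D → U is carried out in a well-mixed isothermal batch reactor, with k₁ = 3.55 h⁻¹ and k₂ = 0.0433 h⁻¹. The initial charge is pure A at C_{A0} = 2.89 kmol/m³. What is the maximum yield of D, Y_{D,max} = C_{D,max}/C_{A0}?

For a first-order series the maximum intermediate yield is C_{D,max}/C_{A0} = (k₁/k₂)^[k₂/(k₂−k₁)].
= (3.55/0.0433)^(0.0433/(0.0433−3.55)) = (81.99)^(-0.01235) = 0.9470.

0.947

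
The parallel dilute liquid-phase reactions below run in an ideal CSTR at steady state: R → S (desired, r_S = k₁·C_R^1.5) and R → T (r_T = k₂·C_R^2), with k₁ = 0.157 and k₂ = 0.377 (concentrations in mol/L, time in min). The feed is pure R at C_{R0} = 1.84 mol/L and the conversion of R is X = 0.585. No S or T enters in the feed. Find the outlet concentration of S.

Exit C_R = C_{R0}(1−X) = 1.84×0.415 = 0.7636 mol/L.
In a CSTR the entire volume is at exit conditions, so r_S = 0.157×0.7636^1.5 = 0.1048 and r_T = 0.377×0.7636^2 = 0.2198.
Fraction of consumed R going to S: r_S/(r_S+r_T) = 0.3228.
C_S = 0.3228·C_{R0}·X = 0.3228×1.84×0.585 = 0.347 mol/L.

0.347 mol/L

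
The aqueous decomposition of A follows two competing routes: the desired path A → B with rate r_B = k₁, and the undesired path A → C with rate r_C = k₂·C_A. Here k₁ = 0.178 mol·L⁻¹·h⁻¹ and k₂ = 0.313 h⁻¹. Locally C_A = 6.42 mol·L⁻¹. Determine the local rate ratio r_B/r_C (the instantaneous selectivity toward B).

S_{B/C} = r_B/r_C = (k₁)/(k₂·C_A) = (k₁/k₂)·C_A⁻¹.
= (0.178) / (0.313×6.420) = 0.1780/2.009 = 0.0886.
The undesired path is higher order in A, so low C_A (CSTR or dilute feed) favours B.

0.0886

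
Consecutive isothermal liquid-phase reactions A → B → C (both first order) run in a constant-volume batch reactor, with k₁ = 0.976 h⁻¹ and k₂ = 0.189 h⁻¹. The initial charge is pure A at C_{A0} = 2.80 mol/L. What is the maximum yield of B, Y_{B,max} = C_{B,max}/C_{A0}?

At the optimum, C_{B,max}/C_{A0} = (k₁/k₂)^[k₂/(k₂−k₁)].
= (0.976/0.189)^(0.189/(0.189−0.976)) = (5.164)^(-0.2402) = 0.6742.

0.674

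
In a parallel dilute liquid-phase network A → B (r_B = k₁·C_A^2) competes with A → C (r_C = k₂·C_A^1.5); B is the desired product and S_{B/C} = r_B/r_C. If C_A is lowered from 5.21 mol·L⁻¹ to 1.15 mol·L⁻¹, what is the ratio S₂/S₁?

S_{B/C} = (k₁/k₂)·C_A^0.5, so S₂/S₁ = (C_{A,2}/C_{A,1})^0.5.
= (1.15/5.21)^0.5 = (0.2207)^0.5 = 0.470.
Selectivity toward B falls as C_A falls — high-concentration operation is favoured.

0.470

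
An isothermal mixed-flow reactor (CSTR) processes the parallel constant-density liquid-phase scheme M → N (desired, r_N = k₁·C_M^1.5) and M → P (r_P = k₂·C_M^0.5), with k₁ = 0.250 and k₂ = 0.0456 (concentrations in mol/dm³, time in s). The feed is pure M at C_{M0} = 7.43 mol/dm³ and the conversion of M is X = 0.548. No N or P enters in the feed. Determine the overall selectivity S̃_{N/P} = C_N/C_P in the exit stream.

18.4

Exit C_M = C_{M0}(1−X) = 7.43×0.452 = 3.358 mol/dm³.
Rates in a CSTR are evaluated at the outlet concentration: r_N = 0.250×3.358^1.5 = 1.539, r_P = 0.0456×3.358^0.5 = 0.08357.
Overall selectivity = C_N/C_P = r_Nτ/(r_Pτ) = r_N/r_P = 18.4.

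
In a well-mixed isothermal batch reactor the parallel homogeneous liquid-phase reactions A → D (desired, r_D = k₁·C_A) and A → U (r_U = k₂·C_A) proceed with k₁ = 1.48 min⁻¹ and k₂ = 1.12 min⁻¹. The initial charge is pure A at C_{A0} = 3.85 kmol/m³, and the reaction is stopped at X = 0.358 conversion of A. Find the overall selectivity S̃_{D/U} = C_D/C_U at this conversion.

C_A = C_{A0}(1−X) = 2.472 kmol/m³.
Both paths are first order in A, so the instantaneous fraction to D is constant: dC_D/d(−C_A) = k₁/(k₁+k₂) = 0.5692.
C_D = 0.5692·(C_{A0}−C_A) = 0.5692×1.378 = 0.785 kmol/m³.
C_U = (C_{A0}−C_A)−C_D = 0.5937 kmol/m³; S̃_{D/U} = 0.7846/0.5937 = 1.32.

1.32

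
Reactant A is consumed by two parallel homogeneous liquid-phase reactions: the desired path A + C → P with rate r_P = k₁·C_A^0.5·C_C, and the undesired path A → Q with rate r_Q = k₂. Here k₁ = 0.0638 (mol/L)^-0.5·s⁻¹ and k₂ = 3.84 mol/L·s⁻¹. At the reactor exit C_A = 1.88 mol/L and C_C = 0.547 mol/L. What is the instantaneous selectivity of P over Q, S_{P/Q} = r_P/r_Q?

S_{P/Q} = r_P/r_Q = (k₁·C_A^0.5·C_C)/(k₂) = (k₁/k₂)·C_A^0.5·C_C.
= (0.0638×1.880^0.5×0.5470) / (3.84) = 0.04785/3.840 = 0.0125.

0.0125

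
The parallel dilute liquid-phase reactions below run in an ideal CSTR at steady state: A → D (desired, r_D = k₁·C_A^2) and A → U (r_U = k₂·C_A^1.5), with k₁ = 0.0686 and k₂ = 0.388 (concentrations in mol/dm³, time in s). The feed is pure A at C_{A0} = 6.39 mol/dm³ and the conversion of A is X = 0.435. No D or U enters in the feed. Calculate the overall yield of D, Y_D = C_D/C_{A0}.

Exit C_A = C_{A0}(1−X) = 6.39×0.565 = 3.610 mol/dm³.
A CSTR operates uniformly at the exit composition, giving r_D = 0.8942 and r_U = 2.662 (each k·C_A^n at C_A = 3.610).
Fraction of consumed A going to D: r_D/(r_D+r_U) = 0.2515.
C_D = 0.2515·C_{A0}·X = 0.2515×6.39×0.435 = 0.699 mol/dm³; Y_D = C_D/C_{A0} = 0.109.

0.109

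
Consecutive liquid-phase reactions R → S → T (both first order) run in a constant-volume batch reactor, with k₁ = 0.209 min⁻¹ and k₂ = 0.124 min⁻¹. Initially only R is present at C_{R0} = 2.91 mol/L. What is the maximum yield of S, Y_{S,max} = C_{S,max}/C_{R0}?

0.467

For a first-order series the maximum intermediate yield is C_{S,max}/C_{R0} = (k₁/k₂)^[k₂/(k₂−k₁)].
= (0.209/0.124)^(0.124/(0.124−0.209)) = (1.685)^(-1.459) = 0.4669.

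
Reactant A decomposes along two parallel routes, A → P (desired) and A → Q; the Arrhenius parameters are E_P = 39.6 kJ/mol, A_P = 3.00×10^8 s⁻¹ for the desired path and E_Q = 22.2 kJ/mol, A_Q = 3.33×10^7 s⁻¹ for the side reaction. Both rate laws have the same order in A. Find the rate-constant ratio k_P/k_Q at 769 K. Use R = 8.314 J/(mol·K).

Since both paths have the same order in A, the concentration cancels and S_{P/Q} = k_P/k_Q = (A_P/A_Q)·exp[(E_Q−E_P)/(RT)].
(E_Q−E_P)/(RT) = (22.2−39.6)×10³/(8.314×769) = -17400/6393 = -2.722.
k_P/k_Q = (3.00×10^8/3.33×10^7)·exp(-2.722) = 9.009 × 0.06577 = 0.593.
Since E_P > E_Q, raising the temperature improves selectivity toward P.

0.593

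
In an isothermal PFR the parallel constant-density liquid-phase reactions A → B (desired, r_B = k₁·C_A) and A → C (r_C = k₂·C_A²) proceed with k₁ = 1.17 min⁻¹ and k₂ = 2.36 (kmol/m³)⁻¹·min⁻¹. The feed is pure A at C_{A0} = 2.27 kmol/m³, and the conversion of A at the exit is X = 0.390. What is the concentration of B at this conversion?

0.191 kmol/m³

C_A = C_{A0}(1−X) = 1.385 kmol/m³.
Along a PFR/batch, dC_B/dC_A = −r_B/(r_B+r_C) = −k₁/(k₁+k₂·C_A).
Integrating from C_{A0} to C_A: C_B = (1.17/2.36)·ln[(1.17+2.36·2.27)/(1.17+2.36·1.38)] = 0.4958·ln(6.527/4.438) = 0.1913 kmol/m³.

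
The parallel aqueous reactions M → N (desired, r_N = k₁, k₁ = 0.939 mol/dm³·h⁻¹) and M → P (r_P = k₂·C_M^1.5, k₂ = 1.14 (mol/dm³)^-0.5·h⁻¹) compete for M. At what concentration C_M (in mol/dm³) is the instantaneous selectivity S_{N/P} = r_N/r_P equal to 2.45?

0.483 mol/dm³

S_{N/P} = (k₁/k₂)·C_M^-1.5 ⇒ C_M = (S·k₂/k₁)^(1/(-1.5)).
= (2.45×1.14/0.939)^(-0.6667) = (2.974)^(-0.6667) = 0.483 mol/dm³.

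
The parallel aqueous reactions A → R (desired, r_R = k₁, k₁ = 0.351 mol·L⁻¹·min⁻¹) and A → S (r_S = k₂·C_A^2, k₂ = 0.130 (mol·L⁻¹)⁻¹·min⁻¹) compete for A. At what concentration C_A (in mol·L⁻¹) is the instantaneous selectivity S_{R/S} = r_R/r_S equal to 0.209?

3.59 mol·L⁻¹

S_{R/S} = (k₁/k₂)·C_A^-2 ⇒ C_A = (S·k₂/k₁)^(-0.5).
= (0.209×0.130/0.351)^(-0.5) = (0.07741)^(-0.5) = 3.59 mol·L⁻¹.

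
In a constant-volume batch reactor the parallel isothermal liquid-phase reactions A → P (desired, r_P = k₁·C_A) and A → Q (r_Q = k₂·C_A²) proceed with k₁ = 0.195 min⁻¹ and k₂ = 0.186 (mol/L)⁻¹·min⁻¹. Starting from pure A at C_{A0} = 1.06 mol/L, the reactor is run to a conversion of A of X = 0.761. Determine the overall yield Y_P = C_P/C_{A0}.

0.477

C_A = C_{A0}(1−X) = 0.2533 mol/L.
Along a PFR/batch, dC_P/dC_A = −r_P/(r_P+r_Q) = −k₁/(k₁+k₂·C_A).
Integrating from C_{A0} to C_A: C_P = (0.195/0.186)·ln[(0.195+0.186·1.06)/(0.195+0.186·0.253)] = 1.048·ln(0.3922/0.2421) = 0.5056 mol/L.
Y_P = C_P/C_{A0} = 0.5056/1.06 = 0.477.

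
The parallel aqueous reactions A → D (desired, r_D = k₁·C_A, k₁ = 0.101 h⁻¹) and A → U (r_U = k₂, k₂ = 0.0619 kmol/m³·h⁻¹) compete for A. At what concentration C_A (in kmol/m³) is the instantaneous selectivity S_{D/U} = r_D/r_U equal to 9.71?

S_{D/U} = (k₁/k₂)·C_A ⇒ C_A = S·k₂/k₁.
= 9.71×0.0619/0.101 = 5.95 kmol/m³.

5.95 kmol/m³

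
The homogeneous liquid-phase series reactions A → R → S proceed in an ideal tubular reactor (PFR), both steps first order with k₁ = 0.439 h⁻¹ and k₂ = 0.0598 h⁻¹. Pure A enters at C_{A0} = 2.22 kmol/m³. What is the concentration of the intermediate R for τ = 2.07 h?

For first-order series with pure A initially, C_R(τ) = k₁C_{A0}/(k₂−k₁)·(e^(−k₁τ) − e^(−k₂τ)).
e^(−k₁τ) = e^(−0.439×2.07) = e^(−0.9087) = 0.4030; e^(−k₂τ) = e^(−0.1238) = 0.8836.
C_R = 0.439×2.22/(0.0598−0.439) × (0.4030−0.8836) = (-2.570)×(-0.4805) = 1.235 kmol/m³.

1.24 kmol/m³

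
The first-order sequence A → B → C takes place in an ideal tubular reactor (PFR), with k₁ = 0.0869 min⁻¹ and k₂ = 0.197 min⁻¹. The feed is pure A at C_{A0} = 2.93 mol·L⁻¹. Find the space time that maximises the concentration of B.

Setting dC_B/dτ = 0 gives τ_opt = ln(k₂/k₁)/(k₂−k₁).
= ln(0.197/0.0869)/(0.197−0.0869) = ln(2.267)/0.1101 = 0.8184/0.1101 = 7.43 min.

7.43 min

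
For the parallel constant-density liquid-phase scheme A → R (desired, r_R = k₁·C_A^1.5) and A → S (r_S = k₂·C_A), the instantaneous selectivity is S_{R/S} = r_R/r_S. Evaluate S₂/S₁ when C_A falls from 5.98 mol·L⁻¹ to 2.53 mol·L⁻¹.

0.650

S_{R/S} = (k₁/k₂)·C_A^0.5, so S₂/S₁ = (C_{A,2}/C_{A,1})^0.5.
= (2.53/5.98)^0.5 = (0.4231)^0.5 = 0.650.
Selectivity toward R falls as C_A falls — high-concentration operation is favoured.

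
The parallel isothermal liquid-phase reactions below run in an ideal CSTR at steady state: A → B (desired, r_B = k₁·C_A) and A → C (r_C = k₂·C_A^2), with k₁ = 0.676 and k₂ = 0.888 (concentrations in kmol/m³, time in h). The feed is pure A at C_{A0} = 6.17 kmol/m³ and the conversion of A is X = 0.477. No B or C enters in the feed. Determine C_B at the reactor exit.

0.562 kmol/m³

Exit C_A = C_{A0}(1−X) = 6.17×0.523 = 3.227 kmol/m³.
A CSTR operates uniformly at the exit composition, giving r_B = 2.181 and r_C = 9.247 (each k·C_A^n at C_A = 3.227).
Fraction of consumed A going to B: r_B/(r_B+r_C) = 0.1909.
C_B = 0.1909·C_{A0}·X = 0.1909×6.17×0.477 = 0.562 kmol/m³.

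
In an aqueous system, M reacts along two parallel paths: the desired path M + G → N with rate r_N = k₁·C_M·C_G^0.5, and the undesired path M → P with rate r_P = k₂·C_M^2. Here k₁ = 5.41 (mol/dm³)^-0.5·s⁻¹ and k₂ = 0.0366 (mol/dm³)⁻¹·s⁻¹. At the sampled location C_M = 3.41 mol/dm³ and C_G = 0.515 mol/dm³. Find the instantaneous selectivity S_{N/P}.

S_{N/P} = r_N/r_P = (k₁·C_M·C_G^0.5)/(k₂·C_M^2) = (k₁/k₂)·C_M⁻¹·C_G^0.5.
= (5.41×3.410×0.5150^0.5) / (0.0366×3.410^2) = 13.24/0.4256 = 31.1.

31.1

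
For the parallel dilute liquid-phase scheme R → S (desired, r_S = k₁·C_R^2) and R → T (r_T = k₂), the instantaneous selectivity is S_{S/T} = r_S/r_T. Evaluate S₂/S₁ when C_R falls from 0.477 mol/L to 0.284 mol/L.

0.354

S_{S/T} = (k₁/k₂)·C_R^2, so S₂/S₁ = (C_{R,2}/C_{R,1})^2.
= (0.284/0.477)^2 = (0.5954)^2 = 0.354.
Selectivity toward S falls as C_R falls — high-concentration operation is favoured.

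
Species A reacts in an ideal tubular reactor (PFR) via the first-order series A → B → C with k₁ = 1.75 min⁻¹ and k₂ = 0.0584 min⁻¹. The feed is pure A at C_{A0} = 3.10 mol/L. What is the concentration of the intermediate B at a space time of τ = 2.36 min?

2.74 mol/L

The intermediate concentration in a first-order A→B→C sequence is C_B = k₁C_{A0}(e^(−k₁τ) − e^(−k₂τ))/(k₂−k₁).
e^(−k₁τ) = e^(−1.75×2.36) = e^(−4.130) = 0.01608; e^(−k₂τ) = e^(−0.1378) = 0.8713.
C_B = 1.75×3.10/(0.0584−1.75) × (0.01608−0.8713) = (-3.207)×(-0.8552) = 2.743 mol/L.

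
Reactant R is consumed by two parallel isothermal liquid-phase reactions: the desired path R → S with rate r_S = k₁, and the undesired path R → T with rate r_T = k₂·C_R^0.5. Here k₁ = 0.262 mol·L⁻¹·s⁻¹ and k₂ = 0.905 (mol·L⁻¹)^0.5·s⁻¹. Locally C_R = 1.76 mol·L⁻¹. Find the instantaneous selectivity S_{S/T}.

0.218

S_{S/T} = r_S/r_T = (k₁)/(k₂·C_R^0.5) = (k₁/k₂)·C_R^-0.5.
= (0.262) / (0.905×1.760^0.5) = 0.2620/1.201 = 0.218.
The undesired path is higher order in R, so low C_R (CSTR or dilute feed) favours S.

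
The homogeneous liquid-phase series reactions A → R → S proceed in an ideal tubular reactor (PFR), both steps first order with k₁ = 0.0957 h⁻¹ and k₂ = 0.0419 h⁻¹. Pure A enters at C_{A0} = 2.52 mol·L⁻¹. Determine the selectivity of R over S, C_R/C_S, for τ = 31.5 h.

For first-order series with pure A initially, C_R(τ) = k₁C_{A0}/(k₂−k₁)·(e^(−k₁τ) − e^(−k₂τ)).
e^(−k₁τ) = e^(−0.0957×31.5) = e^(−3.015) = 0.04907; e^(−k₂τ) = e^(−1.320) = 0.2672.
C_R = 0.0957×2.52/(0.0419−0.0957) × (0.04907−0.2672) = (-4.483)×(-0.2181) = 0.9777 mol·L⁻¹.
C_A = C_{A0}e^(−k₁τ) = 0.1237 mol·L⁻¹, so C_S = C_{A0}−C_A−C_R = 1.419 mol·L⁻¹; C_R/C_S = 0.689.

0.689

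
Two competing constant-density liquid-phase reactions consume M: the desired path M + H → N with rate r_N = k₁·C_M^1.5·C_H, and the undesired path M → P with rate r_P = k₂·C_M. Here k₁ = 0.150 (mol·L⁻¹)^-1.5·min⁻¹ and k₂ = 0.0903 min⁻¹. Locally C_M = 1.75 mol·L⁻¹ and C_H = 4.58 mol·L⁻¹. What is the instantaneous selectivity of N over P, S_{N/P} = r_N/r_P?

S_{N/P} = r_N/r_P = (k₁·C_M^1.5·C_H)/(k₂·C_M) = (k₁/k₂)·C_M^0.5·C_H.
= (0.150×1.750^1.5×4.580) / (0.0903×1.750) = 1.590/0.1580 = 10.1.

10.1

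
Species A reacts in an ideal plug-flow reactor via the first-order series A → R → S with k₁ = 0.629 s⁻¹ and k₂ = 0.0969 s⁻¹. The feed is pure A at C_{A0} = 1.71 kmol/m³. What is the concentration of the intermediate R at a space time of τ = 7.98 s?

0.920 kmol/m³

For first-order series with pure A initially, C_R(τ) = k₁C_{A0}/(k₂−k₁)·(e^(−k₁τ) − e^(−k₂τ)).
e^(−k₁τ) = e^(−0.629×7.98) = e^(−5.019) = 0.006608; e^(−k₂τ) = e^(−0.7733) = 0.4615.
C_R = 0.629×1.71/(0.0969−0.629) × (0.006608−0.4615) = (-2.021)×(-0.4549) = 0.9195 kmol/m³.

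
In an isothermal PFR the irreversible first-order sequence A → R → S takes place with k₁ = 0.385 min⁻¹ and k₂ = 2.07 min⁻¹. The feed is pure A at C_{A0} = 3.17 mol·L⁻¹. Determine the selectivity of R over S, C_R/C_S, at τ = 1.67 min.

0.313

For first-order series with pure A initially, C_R(τ) = k₁C_{A0}/(k₂−k₁)·(e^(−k₁τ) − e^(−k₂τ)).
e^(−k₁τ) = e^(−0.385×1.67) = e^(−0.6430) = 0.5257; e^(−k₂τ) = e^(−3.457) = 0.03153.
C_R = 0.385×3.17/(2.07−0.385) × (0.5257−0.03153) = 0.7243×0.4942 = 0.3580 mol·L⁻¹.
C_A = C_{A0}e^(−k₁τ) = 1.667 mol·L⁻¹, so C_S = C_{A0}−C_A−C_R = 1.145 mol·L⁻¹; C_R/C_S = 0.313.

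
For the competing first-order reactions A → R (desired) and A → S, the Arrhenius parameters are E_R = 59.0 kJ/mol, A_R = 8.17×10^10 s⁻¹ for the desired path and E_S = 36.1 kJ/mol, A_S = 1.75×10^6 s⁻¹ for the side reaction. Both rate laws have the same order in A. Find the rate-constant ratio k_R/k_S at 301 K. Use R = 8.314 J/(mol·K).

4.95

With equal orders, S_{R/S} = k_R/k_S = (A_R/A_S)·exp[(E_S−E_R)/(RT)].
(E_S−E_R)/(RT) = (36.1−59.0)×10³/(8.314×301) = -22900/2503 = -9.151.
k_R/k_S = (8.17×10^10/1.75×10^6)·exp(-9.151) = 46686 × 1.061×10^-4 = 4.95.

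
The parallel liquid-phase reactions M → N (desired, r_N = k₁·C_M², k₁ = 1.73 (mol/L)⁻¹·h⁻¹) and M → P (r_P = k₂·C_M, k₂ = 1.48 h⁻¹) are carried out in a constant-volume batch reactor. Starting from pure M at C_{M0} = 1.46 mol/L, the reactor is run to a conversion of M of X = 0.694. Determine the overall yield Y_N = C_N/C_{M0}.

0.357

C_M = C_{M0}(1−X) = 0.4468 mol/L.
Along a PFR/batch, dC_P/dC_M = −r_P/(r_N+r_P) = −k₂/(k₂+k₁·C_M).
Integrating from C_{M0} to C_M: C_P = (1.48/1.73)·ln[(1.48+1.73·1.46)/(1.48+1.73·0.447)] = 0.8555·ln(4.006/2.253) = 0.4924 mol/L.
Then C_N = (C_{M0}−C_M) − C_P = 1.013 − 0.4924 = 0.5209 mol/L.
Y_N = C_N/C_{M0} = 0.5209/1.46 = 0.357.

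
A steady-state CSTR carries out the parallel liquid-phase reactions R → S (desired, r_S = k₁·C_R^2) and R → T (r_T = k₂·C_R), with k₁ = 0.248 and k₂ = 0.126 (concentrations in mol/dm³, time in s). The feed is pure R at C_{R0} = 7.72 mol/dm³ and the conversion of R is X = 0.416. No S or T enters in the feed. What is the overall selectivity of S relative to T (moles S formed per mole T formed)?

8.87

Exit C_R = C_{R0}(1−X) = 7.72×0.584 = 4.508 mol/dm³.
In a CSTR the entire volume is at exit conditions, so r_S = 0.248×4.508^2 = 5.041 and r_T = 0.126×4.508 = 0.5681.
Overall selectivity = C_S/C_T = r_Sτ/(r_Tτ) = r_S/r_T = 8.87.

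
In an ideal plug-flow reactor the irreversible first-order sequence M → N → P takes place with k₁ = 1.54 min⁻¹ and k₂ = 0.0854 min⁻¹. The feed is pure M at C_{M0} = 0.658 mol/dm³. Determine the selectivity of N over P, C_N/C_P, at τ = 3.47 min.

Solving the coupled first-order balances gives C_N(τ) = [k₁/(k₂−k₁)]·C_{M0}·(e^(−k₁τ) − e^(−k₂τ)).
e^(−k₁τ) = e^(−1.54×3.47) = e^(−5.344) = 0.004778; e^(−k₂τ) = e^(−0.2963) = 0.7435.
C_N = 1.54×0.658/(0.0854−1.54) × (0.004778−0.7435) = (-0.6966)×(-0.7388) = 0.5146 mol/dm³.
C_M = C_{M0}e^(−k₁τ) = 0.003144 mol/dm³, so C_P = C_{M0}−C_M−C_N = 0.1402 mol/dm³; C_N/C_P = 3.67.

3.67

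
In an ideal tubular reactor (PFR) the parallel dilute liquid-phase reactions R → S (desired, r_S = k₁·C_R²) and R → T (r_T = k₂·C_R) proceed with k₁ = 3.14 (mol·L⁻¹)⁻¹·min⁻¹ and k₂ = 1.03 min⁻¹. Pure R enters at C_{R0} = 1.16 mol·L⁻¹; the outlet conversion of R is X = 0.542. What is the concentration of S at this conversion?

C_R = C_{R0}(1−X) = 0.5313 mol·L⁻¹.
Along a PFR/batch, dC_T/dC_R = −r_T/(r_S+r_T) = −k₂/(k₂+k₁·C_R).
Integrating from C_{R0} to C_R: C_T = (1.03/3.14)·ln[(1.03+3.14·1.16)/(1.03+3.14·0.531)] = 0.3280·ln(4.672/2.698) = 0.1801 mol·L⁻¹.
Then C_S = (C_{R0}−C_R) − C_T = 0.6287 − 0.1801 = 0.4486 mol·L⁻¹.

0.449 mol·L⁻¹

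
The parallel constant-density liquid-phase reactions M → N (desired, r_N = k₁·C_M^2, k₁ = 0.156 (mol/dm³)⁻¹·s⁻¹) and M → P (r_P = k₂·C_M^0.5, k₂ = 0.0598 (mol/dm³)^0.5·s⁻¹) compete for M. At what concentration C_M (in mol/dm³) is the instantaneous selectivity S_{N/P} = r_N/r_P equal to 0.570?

S_{N/P} = (k₁/k₂)·C_M^1.5 ⇒ C_M = (S·k₂/k₁)^(1/1.5).
= (0.570×0.0598/0.156)^(0.6667) = (0.2185)^(0.6667) = 0.363 mol/dm³.

0.363 mol/dm³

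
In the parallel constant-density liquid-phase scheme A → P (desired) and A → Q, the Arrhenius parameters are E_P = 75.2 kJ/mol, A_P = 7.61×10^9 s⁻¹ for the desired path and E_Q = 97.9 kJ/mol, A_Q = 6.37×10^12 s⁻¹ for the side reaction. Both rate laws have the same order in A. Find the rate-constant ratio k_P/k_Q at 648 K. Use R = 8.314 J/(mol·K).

0.0807

k_P/k_Q = (A_P/A_Q)·exp[−(E_P−E_Q)/(RT)] = (A_P/A_Q)·exp[(E_Q−E_P)/(RT)].
(E_Q−E_P)/(RT) = (97.9−75.2)×10³/(8.314×648) = 22700/5387 = 4.213.
k_P/k_Q = (7.61×10^9/6.37×10^12)·exp(4.213) = 0.001195 × 67.59 = 0.0807.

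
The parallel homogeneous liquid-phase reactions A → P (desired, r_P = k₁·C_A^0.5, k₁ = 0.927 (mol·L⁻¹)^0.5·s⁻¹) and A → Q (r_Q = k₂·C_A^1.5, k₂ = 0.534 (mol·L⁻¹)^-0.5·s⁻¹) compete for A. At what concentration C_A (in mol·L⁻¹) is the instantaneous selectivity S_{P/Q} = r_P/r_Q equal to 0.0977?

17.8 mol·L⁻¹

S_{P/Q} = (k₁/k₂)·C_A⁻¹ ⇒ C_A = (S·k₂/k₁)^(-1).
= (0.0977×0.534/0.927)^(-1) = (0.05628)^(-1) = 17.8 mol·L⁻¹.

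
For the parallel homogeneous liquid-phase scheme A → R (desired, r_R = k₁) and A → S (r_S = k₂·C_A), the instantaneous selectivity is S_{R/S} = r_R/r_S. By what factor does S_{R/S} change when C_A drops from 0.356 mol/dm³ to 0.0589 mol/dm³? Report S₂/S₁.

6.04

S_{R/S} = (k₁/k₂)·C_A⁻¹, so S₂/S₁ = (C_{A,2}/C_{A,1})⁻¹.
= 0.356/0.0589 = 6.04.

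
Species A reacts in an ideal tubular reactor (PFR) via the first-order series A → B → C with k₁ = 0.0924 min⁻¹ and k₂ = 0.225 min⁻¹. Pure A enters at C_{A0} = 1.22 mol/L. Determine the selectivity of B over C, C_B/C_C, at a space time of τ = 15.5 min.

0.235

The intermediate concentration in a first-order A→B→C sequence is C_B = k₁C_{A0}(e^(−k₁τ) − e^(−k₂τ))/(k₂−k₁).
e^(−k₁τ) = e^(−0.0924×15.5) = e^(−1.432) = 0.2388; e^(−k₂τ) = e^(−3.488) = 0.03058.
C_B = 0.0924×1.22/(0.225−0.0924) × (0.2388−0.03058) = 0.8501×0.2082 = 0.1770 mol/L.
C_A = C_{A0}e^(−k₁τ) = 0.2913 mol/L, so C_C = C_{A0}−C_A−C_B = 0.7517 mol/L; C_B/C_C = 0.235.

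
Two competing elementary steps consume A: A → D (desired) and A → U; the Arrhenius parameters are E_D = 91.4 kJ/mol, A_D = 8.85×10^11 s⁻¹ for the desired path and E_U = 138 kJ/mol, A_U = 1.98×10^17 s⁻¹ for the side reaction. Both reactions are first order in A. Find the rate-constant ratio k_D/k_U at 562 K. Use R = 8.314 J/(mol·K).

Since both paths have the same order in A, the concentration cancels and S_{D/U} = k_D/k_U = (A_D/A_U)·exp[(E_U−E_D)/(RT)].
(E_U−E_D)/(RT) = (138−91.4)×10³/(8.314×562) = 46600/4672 = 9.973.
k_D/k_U = (8.85×10^11/1.98×10^17)·exp(9.973) = 4.470×10^-6 × 21446 = 0.0959.
Since E_D < E_U, lowering the temperature improves selectivity toward D.

0.0959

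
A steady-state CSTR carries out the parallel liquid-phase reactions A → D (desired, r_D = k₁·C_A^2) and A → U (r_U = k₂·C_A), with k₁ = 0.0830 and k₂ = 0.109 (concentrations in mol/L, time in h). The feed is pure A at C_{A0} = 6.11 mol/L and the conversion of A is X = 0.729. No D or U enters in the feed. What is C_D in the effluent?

2.48 mol/L

Exit C_A = C_{A0}(1−X) = 6.11×0.271 = 1.656 mol/L.
In a CSTR the entire volume is at exit conditions, so r_D = 0.0830×1.656^2 = 0.2276 and r_U = 0.109×1.656 = 0.1805.
Fraction of consumed A going to D: r_D/(r_D+r_U) = 0.5577.
C_D = 0.5577·C_{A0}·X = 0.5577×6.11×0.729 = 2.48 mol/L.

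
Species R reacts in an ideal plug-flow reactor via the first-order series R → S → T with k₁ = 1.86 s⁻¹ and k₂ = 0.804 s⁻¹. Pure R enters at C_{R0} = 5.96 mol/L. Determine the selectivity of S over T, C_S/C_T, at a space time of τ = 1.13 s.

Solving the coupled first-order balances gives C_S(τ) = [k₁/(k₂−k₁)]·C_{R0}·(e^(−k₁τ) − e^(−k₂τ)).
e^(−k₁τ) = e^(−1.86×1.13) = e^(−2.102) = 0.1222; e^(−k₂τ) = e^(−0.9085) = 0.4031.
C_S = 1.86×5.96/(0.804−1.86) × (0.1222−0.4031) = (-10.50)×(-0.2809) = 2.949 mol/L.
C_R = C_{R0}e^(−k₁τ) = 0.7285 mol/L, so C_T = C_{R0}−C_R−C_S = 2.283 mol/L; C_S/C_T = 1.29.

1.29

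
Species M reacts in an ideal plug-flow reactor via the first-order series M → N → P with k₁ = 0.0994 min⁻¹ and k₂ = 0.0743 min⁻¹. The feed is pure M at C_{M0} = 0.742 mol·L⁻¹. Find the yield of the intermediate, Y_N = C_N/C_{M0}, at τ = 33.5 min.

For first-order series with pure M initially, C_N(τ) = k₁C_{M0}/(k₂−k₁)·(e^(−k₁τ) − e^(−k₂τ)).
e^(−k₁τ) = e^(−0.0994×33.5) = e^(−3.330) = 0.03580; e^(−k₂τ) = e^(−2.489) = 0.08299.
C_N = 0.0994×0.742/(0.0743−0.0994) × (0.03580−0.08299) = (-2.938)×(-0.04719) = 0.1387 mol·L⁻¹.
Y_N = C_N/C_{M0} = 0.1387/0.742 = 0.187.

0.187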